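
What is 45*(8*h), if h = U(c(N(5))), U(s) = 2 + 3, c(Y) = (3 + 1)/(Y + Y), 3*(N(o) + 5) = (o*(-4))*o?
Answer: 1800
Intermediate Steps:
N(o) = -5 - 4*o**2/3 (N(o) = -5 + ((o*(-4))*o)/3 = -5 + ((-4*o)*o)/3 = -5 + (-4*o**2)/3 = -5 - 4*o**2/3)
c(Y) = 2/Y (c(Y) = 4/((2*Y)) = 4*(1/(2*Y)) = 2/Y)
U(s) = 5
h = 5
45*(8*h) = 45*(8*5) = 45*40 = 1800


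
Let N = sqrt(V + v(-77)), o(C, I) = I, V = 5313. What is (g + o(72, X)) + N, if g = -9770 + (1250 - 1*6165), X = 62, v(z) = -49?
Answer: -14623 + 4*sqrt(329) ≈ -14550.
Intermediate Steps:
g = -14685 (g = -9770 + (1250 - 6165) = -9770 - 4915 = -14685)
N = 4*sqrt(329) (N = sqrt(5313 - 49) = sqrt(5264) = 4*sqrt(329) ≈ 72.553)
(g + o(72, X)) + N = (-14685 + 62) + 4*sqrt(329) = -14623 + 4*sqrt(329)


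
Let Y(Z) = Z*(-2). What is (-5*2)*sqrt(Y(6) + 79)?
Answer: -10*sqrt(67) ≈ -81.854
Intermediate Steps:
Y(Z) = -2*Z
(-5*2)*sqrt(Y(6) + 79) = (-5*2)*sqrt(-2*6 + 79) = -10*sqrt(-12 + 79) = -10*sqrt(67)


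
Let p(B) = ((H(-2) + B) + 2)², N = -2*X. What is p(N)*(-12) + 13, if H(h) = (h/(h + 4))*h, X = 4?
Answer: -179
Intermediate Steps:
H(h) = h²/(4 + h) (H(h) = (h/(4 + h))*h = h²/(4 + h))
N = -8 (N = -2*4 = -8)
p(B) = (4 + B)² (p(B) = (((-2)²/(4 - 2) + B) + 2)² = ((4/2 + B) + 2)² = ((4*(½) + B) + 2)² = ((2 + B) + 2)² = (4 + B)²)
p(N)*(-12) + 13 = (4 - 8)²*(-12) + 13 = (-4)²*(-12) + 13 = 16*(-12) + 13 = -192 + 13 = -179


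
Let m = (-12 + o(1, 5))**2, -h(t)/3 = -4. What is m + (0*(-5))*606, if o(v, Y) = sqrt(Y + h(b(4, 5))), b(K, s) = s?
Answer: (12 - sqrt(17))**2 ≈ 62.045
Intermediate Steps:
h(t) = 12 (h(t) = -3*(-4) = 12)
o(v, Y) = sqrt(12 + Y) (o(v, Y) = sqrt(Y + 12) = sqrt(12 + Y))
m = (-12 + sqrt(17))**2 (m = (-12 + sqrt(12 + 5))**2 = (-12 + sqrt(17))**2 ≈ 62.045)
m + (0*(-5))*606 = (12 - sqrt(17))**2 + (0*(-5))*606 = (12 - sqrt(17))**2 + 0*606 = (12 - sqrt(17))**2 + 0 = (12 - sqrt(17))**2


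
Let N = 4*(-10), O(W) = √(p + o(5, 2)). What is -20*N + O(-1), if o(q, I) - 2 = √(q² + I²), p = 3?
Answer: 800 + √(5 + √29) ≈ 803.22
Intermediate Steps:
o(q, I) = 2 + √(I² + q²) (o(q, I) = 2 + √(q² + I²) = 2 + √(I² + q²))
O(W) = √(5 + √29) (O(W) = √(3 + (2 + √(2² + 5²))) = √(3 + (2 + √(4 + 25))) = √(3 + (2 + √29)) = √(5 + √29))
N = -40
-20*N + O(-1) = -20*(-40) + √(5 + √29) = 800 + √(5 + √29)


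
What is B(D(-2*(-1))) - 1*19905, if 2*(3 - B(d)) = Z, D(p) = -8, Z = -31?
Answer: -39773/2 ≈ -19887.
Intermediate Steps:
B(d) = 37/2 (B(d) = 3 - 1/2*(-31) = 3 + 31/2 = 37/2)
B(D(-2*(-1))) - 1*19905 = 37/2 - 1*19905 = 37/2 - 19905 = -39773/2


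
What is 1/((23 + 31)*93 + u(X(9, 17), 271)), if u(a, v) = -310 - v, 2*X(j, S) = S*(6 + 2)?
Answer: 1/4441 ≈ 0.00022517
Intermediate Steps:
X(j, S) = 4*S (X(j, S) = (S*(6 + 2))/2 = (S*8)/2 = (8*S)/2 = 4*S)
1/((23 + 31)*93 + u(X(9, 17), 271)) = 1/((23 + 31)*93 + (-310 - 1*271)) = 1/(54*93 + (-310 - 271)) = 1/(5022 - 581) = 1/4441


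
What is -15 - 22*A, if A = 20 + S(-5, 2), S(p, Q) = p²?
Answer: -1005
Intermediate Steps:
A = 45 (A = 20 + (-5)² = 20 + 25 = 45)
-15 - 22*A = -15 - 22*45 = -15 - 990 = -1005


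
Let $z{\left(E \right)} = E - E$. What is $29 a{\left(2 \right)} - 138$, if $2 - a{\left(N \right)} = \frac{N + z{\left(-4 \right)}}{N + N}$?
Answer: $- \frac{189}{2} \approx -94.5$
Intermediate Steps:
$z{\left(E \right)} = 0$
$a{\left(N \right)} = \frac{3}{2}$ ($a{\left(N \right)} = 2 - \frac{N + 0}{N + N} = 2 - \frac{N}{2 N} = 2 - N \frac{1}{2 N} = 2 - \frac{1}{2} = \frac{3}{2}$)
$29 a{\left(2 \right)} - 138 = 29 \cdot \frac{3}{2} - 138 = \frac{87}{2} - 138 = - \frac{189}{2}$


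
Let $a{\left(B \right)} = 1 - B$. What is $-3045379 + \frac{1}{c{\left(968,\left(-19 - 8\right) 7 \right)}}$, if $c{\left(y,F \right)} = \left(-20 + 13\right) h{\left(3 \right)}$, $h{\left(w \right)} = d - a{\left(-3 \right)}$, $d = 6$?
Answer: $- \frac{42635307}{14} \approx -3.0454 \cdot 10^{6}$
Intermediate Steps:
$h{\left(w \right)} = 2$ ($h{\left(w \right)} = 6 - \left(1 - -3\right) = 6 - \left(1 + 3\right) = 6 - 4 = 2$)
$c{\left(y,F \right)} = -14$ ($c{\left(y,F \right)} = \left(-20 + 13\right) 2 = \left(-7\right) 2 = -14$)
$-3045379 + \frac{1}{c{\left(968,\left(-19 - 8\right) 7 \right)}} = -3045379 + \frac{1}{-14} = -3045379 - \frac{1}{14} = - \frac{42635307}{14}$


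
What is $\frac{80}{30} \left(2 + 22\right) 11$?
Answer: $704$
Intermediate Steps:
$\frac{80}{30} \left(2 + 22\right) 11 = 80 \cdot \frac{1}{30} \cdot 24 \cdot 11 = \frac{8}{3} \cdot 24 \cdot 11 = 64 \cdot 11 = 704$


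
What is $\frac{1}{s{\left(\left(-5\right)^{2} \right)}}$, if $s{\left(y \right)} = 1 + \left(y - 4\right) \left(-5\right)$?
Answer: $- \frac{1}{104} \approx -0.0096154$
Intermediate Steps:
$s{\left(y \right)} = 21 - 5 y$ ($s{\left(y \right)} = 1 + \left(y - 4\right) \left(-5\right) = 1 + \left(-4 + y\right) \left(-5\right) = 1 - \left(-20 + 5 y\right) = 21 - 5 y$)
$\frac{1}{s{\left(\left(-5\right)^{2} \right)}} = \frac{1}{21 - 5 \left(-5\right)^{2}} = \frac{1}{21 - 125} = \frac{1}{-104} = - \frac{1}{104}$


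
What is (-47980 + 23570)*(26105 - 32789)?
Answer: 163156440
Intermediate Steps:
(-47980 + 23570)*(26105 - 32789) = -24410*(-6684) = 163156440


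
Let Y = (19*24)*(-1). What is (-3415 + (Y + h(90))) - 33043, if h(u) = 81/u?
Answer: -369131/10 ≈ -36913.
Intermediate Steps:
Y = -456 (Y = 456*(-1) = -456)
(-3415 + (Y + h(90))) - 33043 = (-3415 + (-456 + 81/90)) - 33043 = (-3415 + (-456 + 81*(1/90))) - 33043 = (-3415 + (-456 + 9/10)) - 33043 = (-3415 - 4551/10) - 33043 = -38701/10 - 33043 = -369131/10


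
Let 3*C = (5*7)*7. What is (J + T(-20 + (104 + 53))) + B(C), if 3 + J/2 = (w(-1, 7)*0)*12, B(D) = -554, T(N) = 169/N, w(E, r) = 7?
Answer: -76551/137 ≈ -558.77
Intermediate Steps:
C = 245/3 (C = ((5*7)*7)/3 = (35*7)/3 = (⅓)*245 = 245/3 ≈ 81.667)
J = -6 (J = -6 + 2*((7*0)*12) = -6 + 2*(0*12) = -6 + 2*0 = -6 + 0 = -6)
(J + T(-20 + (104 + 53))) + B(C) = (-6 + 169/(-20 + (104 + 53))) - 554 = (-6 + 169/(-20 + 157)) - 554 = (-6 + 169/137) - 554 = -653/137 - 554 = -76551/137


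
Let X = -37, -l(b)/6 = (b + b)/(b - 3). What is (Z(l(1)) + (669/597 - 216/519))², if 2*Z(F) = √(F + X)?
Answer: -34389324195/4740873316 + 24251*I*√31/34427 ≈ -7.2538 + 3.922*I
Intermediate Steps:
l(b) = -12*b/(-3 + b) (l(b) = -6*(b + b)/(b - 3) = -6*2*b/(-3 + b) = -12*b/(-3 + b))
Z(F) = √(-37 + F)/2 (Z(F) = √(F - 37)/2 = √(-37 + F)/2)
(Z(l(1)) + (669/597 - 216/519))² = (√(-37 - 12*1/(-3 + 1))/2 + (669/597 - 216/519))² = (√(-37 - 12*1/(-2))/2 + (669*(1/597) - 216*1/519))² = (√(-37 - 12*1*(-½))/2 + (223/199 - 72/173))² = (√(-37 + 6)/2 + 24251/34427)² = (√(-31)/2 + 24251/34427)² = ((I*√31)/2 + 24251/34427)² = (I*√31/2 + 24251/34427)² = (24251/34427 + I*√31/2)²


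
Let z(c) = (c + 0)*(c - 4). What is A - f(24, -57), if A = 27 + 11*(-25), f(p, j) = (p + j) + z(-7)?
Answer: -292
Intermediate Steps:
z(c) = c*(-4 + c)
f(p, j) = 77 + j + p (f(p, j) = (p + j) - 7*(-4 - 7) = (j + p) - 7*(-11) = (j + p) + 77 = 77 + j + p)
A = -248 (A = 27 - 275 = -248)
A - f(24, -57) = -248 - (77 - 57 + 24) = -248 - 1*44 = -248 - 44 = -292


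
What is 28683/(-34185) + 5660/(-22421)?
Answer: -278862881/255487295 ≈ -1.0915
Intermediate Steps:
28683/(-34185) + 5660/(-22421) = 28683*(-1/34185) + 5660*(-1/22421) = -9561/11395 - 5660/22421 = -278862881/255487295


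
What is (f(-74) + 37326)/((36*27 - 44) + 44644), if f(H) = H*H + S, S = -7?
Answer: 42795/45572 ≈ 0.93906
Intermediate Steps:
f(H) = -7 + H² (f(H) = H*H - 7 = H² - 7 = -7 + H²)
(f(-74) + 37326)/((36*27 - 44) + 44644) = ((-7 + (-74)²) + 37326)/((36*27 - 44) + 44644) = ((-7 + 5476) + 37326)/((972 - 44) + 44644) = (5469 + 37326)/(928 + 44644) = 42795/45572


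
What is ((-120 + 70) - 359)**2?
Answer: 167281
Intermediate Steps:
((-120 + 70) - 359)**2 = (-50 - 359)**2 = (-409)**2 = 167281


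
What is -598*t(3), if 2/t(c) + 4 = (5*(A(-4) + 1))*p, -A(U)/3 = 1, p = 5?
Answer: 598/27 ≈ 22.148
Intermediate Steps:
A(U) = -3 (A(U) = -3*1 = -3)
t(c) = -1/27 (t(c) = 2/(-4 + (5*(-3 + 1))*5) = 2/(-4 + (5*(-2))*5) = 2/(-4 - 10*5) = 2/(-4 - 50) = 2/(-54) = 2*(-1/54) = -1/27)
-598*t(3) = -598*(-1/27) = 598/27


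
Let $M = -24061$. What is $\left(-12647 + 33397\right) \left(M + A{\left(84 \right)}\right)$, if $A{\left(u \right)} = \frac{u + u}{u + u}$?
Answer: $-499245000$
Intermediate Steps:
$A{\left(u \right)} = 1$ ($A{\left(u \right)} = \frac{2 u}{2 u} = 2 u \frac{1}{2 u} = 1$)
$\left(-12647 + 33397\right) \left(M + A{\left(84 \right)}\right) = \left(-12647 + 33397\right) \left(-24061 + 1\right) = 20750 \left(-24060\right) = -499245000$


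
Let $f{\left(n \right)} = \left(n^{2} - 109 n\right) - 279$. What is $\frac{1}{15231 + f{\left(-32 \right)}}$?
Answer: $\frac{1}{19464} \approx 5.1377 \cdot 10^{-5}$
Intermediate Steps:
$f{\left(n \right)} = -279 + n^{2} - 109 n$
$\frac{1}{15231 + f{\left(-32 \right)}} = \frac{1}{15231 - \left(-3209 - 1024\right)} = \frac{1}{15231 + \left(-279 + 1024 + 3488\right)} = \frac{1}{15231 + 4233} = \frac{1}{19464}$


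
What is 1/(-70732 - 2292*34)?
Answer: -1/148660 ≈ -6.7268e-6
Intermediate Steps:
1/(-70732 - 2292*34) = 1/(-70732 - 77928) = 1/(-148660) = -1/148660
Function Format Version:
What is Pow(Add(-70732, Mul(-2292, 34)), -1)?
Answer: Rational(-1, 148660) ≈ -6.7268e-6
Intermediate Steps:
Pow(Add(-70732, Mul(-2292, 34)), -1) = Pow(Add(-70732, -77928), -1) = Pow(-148660, -1) = Rational(-1, 148660)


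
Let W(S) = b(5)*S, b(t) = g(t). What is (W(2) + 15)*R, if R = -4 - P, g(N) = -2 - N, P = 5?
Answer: -9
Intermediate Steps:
b(t) = -2 - t
W(S) = -7*S (W(S) = (-2 - 1*5)*S = (-2 - 5)*S = -7*S)
R = -9 (R = -4 - 1*5 = -4 - 5 = -9)
(W(2) + 15)*R = (-7*2 + 15)*(-9) = (-14 + 15)*(-9) = 1*(-9) = -9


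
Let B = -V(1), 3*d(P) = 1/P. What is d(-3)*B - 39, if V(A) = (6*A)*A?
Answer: -115/3 ≈ -38.333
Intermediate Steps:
V(A) = 6*A²
d(P) = 1/(3*P)
B = -6 (B = -6*1² = -6 ≈ -6.0000)
d(-3)*B - 39 = ((⅓)/(-3))*(-6) - 39 = ((⅓)*(-⅓))*(-6) - 39 = -⅑*(-6) - 39 = ⅔ - 39 = -115/3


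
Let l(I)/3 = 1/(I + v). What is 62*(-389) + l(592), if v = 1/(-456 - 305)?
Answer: -10865422015/450511 ≈ -24118.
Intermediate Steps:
v = -1/761 (v = 1/(-761) = -1/761 ≈ -0.0013141)
l(I) = 3/(-1/761 + I) (l(I) = 3/(I - 1/761) = 3/(-1/761 + I))
62*(-389) + l(592) = 62*(-389) + 2283/(-1 + 761*592) = -24118 + 2283/(-1 + 450512) = -24118 + 2283/450511 = -10865422015/450511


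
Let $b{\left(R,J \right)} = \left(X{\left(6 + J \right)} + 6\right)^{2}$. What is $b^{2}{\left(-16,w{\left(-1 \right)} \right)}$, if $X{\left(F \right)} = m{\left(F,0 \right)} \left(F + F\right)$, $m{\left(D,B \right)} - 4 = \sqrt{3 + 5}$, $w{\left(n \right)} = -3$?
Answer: $2448144 + 1710720 \sqrt{2} \approx 4.8675 \cdot 10^{6}$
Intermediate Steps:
$m{\left(D,B \right)} = 4 + 2 \sqrt{2}$ ($m{\left(D,B \right)} = 4 + \sqrt{3 + 5} = 4 + \sqrt{8} = 4 + 2 \sqrt{2}$)
$X{\left(F \right)} = 2 F \left(4 + 2 \sqrt{2}\right)$ ($X{\left(F \right)} = \left(4 + 2 \sqrt{2}\right) \left(F + F\right) = \left(4 + 2 \sqrt{2}\right) 2 F = 2 F \left(4 + 2 \sqrt{2}\right)$)
$b{\left(R,J \right)} = \left(6 + 4 \left(2 + \sqrt{2}\right) \left(6 + J\right)\right)^{2}$ ($b{\left(R,J \right)} = \left(4 \left(6 + J\right) \left(2 + \sqrt{2}\right) + 6\right)^{2} = \left(4 \left(2 + \sqrt{2}\right) \left(6 + J\right) + 6\right)^{2} = \left(6 + 4 \left(2 + \sqrt{2}\right) \left(6 + J\right)\right)^{2}$)
$b^{2}{\left(-16,w{\left(-1 \right)} \right)} = \left(4 \left(3 + 2 \left(2 + \sqrt{2}\right) \left(6 - 3\right)\right)^{2}\right)^{2} = \left(4 \left(3 + 2 \left(2 + \sqrt{2}\right) 3\right)^{2}\right)^{2} = \left(4 \left(3 + \left(12 + 6 \sqrt{2}\right)\right)^{2}\right)^{2} = \left(4 \left(15 + 6 \sqrt{2}\right)^{2}\right)^{2} = 16 \left(15 + 6 \sqrt{2}\right)^{4}$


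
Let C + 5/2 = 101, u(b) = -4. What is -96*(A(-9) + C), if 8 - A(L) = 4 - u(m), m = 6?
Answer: -9456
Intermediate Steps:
C = 197/2 (C = -5/2 + 101 = 197/2 ≈ 98.500)
A(L) = 0 (A(L) = 8 - (4 - 1*(-4)) = 8 - (4 + 4) = 8 - 1*8 = 8 - 8 = 0)
-96*(A(-9) + C) = -96*(0 + 197/2) = -96*197/2 = -9456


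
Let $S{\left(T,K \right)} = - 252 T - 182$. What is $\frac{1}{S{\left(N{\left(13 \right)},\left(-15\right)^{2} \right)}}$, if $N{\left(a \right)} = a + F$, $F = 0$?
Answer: $- \frac{1}{3458} \approx -0.00028918$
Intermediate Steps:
$N{\left(a \right)} = a$ ($N{\left(a \right)} = a + 0 = a$)
$S{\left(T,K \right)} = -182 - 252 T$
$\frac{1}{S{\left(N{\left(13 \right)},\left(-15\right)^{2} \right)}} = \frac{1}{-182 - 3276} = \frac{1}{-3458} = - \frac{1}{3458}$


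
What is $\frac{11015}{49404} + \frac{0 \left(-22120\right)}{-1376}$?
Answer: $\frac{11015}{49404} \approx 0.22296$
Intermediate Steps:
$\frac{11015}{49404} + \frac{0 \left(-22120\right)}{-1376} = 11015 \cdot \frac{1}{49404} + 0 \left(- \frac{1}{1376}\right) = \frac{11015}{49404} + 0 = \frac{11015}{49404}$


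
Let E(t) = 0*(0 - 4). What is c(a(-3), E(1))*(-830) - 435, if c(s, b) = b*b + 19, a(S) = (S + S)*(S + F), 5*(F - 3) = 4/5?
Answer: -16205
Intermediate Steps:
F = 79/25 (F = 3 + (4/5)/5 = 3 + (4*(1/5))/5 = 3 + (1/5)*(4/5) = 3 + 4/25 = 79/25 ≈ 3.1600)
E(t) = 0 (E(t) = 0*(-4) = 0)
a(S) = 2*S*(79/25 + S) (a(S) = (S + S)*(S + 79/25) = (2*S)*(79/25 + S) = 2*S*(79/25 + S))
c(s, b) = 19 + b**2 (c(s, b) = b**2 + 19 = 19 + b**2)
c(a(-3), E(1))*(-830) - 435 = (19 + 0**2)*(-830) - 435 = (19 + 0)*(-830) - 435 = 19*(-830) - 435 = -15770 - 435 = -16205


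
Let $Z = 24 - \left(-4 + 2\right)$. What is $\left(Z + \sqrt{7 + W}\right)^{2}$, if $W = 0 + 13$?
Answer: $696 + 104 \sqrt{5} \approx 928.55$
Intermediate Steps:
$W = 13$
$Z = 26$ ($Z = 24 - -2 = 24 + 2 = 26$)
$\left(Z + \sqrt{7 + W}\right)^{2} = \left(26 + \sqrt{7 + 13}\right)^{2} = \left(26 + \sqrt{20}\right)^{2} = \left(26 + 2 \sqrt{5}\right)^{2}$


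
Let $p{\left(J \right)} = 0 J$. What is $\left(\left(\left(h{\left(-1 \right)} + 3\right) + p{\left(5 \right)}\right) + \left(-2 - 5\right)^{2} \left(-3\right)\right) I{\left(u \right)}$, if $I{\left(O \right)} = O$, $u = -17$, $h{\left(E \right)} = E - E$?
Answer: $2448$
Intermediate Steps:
$h{\left(E \right)} = 0$
$p{\left(J \right)} = 0$
$\left(\left(\left(h{\left(-1 \right)} + 3\right) + p{\left(5 \right)}\right) + \left(-2 - 5\right)^{2} \left(-3\right)\right) I{\left(u \right)} = \left(\left(\left(0 + 3\right) + 0\right) + \left(-2 - 5\right)^{2} \left(-3\right)\right) \left(-17\right) = \left(\left(3 + 0\right) + \left(-7\right)^{2} \left(-3\right)\right) \left(-17\right) = \left(3 + 49 \left(-3\right)\right) \left(-17\right) = \left(3 - 147\right) \left(-17\right) = \left(-144\right) \left(-17\right) = 2448$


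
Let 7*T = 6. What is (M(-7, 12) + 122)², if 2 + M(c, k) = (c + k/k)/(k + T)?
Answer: 3214849/225 ≈ 14288.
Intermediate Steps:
T = 6/7 (T = (⅐)*6 = 6/7 ≈ 0.85714)
M(c, k) = -2 + (1 + c)/(6/7 + k) (M(c, k) = -2 + (c + k/k)/(k + 6/7) = -2 + (c + 1)/(6/7 + k) = -2 + (1 + c)/(6/7 + k))
(M(-7, 12) + 122)² = ((-5 - 14*12 + 7*(-7))/(6 + 7*12) + 122)² = ((-5 - 168 - 49)/(6 + 84) + 122)² = (-222/90 + 122)² = ((1/90)*(-222) + 122)² = (-37/15 + 122)² = (1793/15)² = 3214849/225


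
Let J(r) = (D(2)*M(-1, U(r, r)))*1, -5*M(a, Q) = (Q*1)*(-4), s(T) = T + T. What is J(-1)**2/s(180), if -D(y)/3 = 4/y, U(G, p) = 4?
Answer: 128/125 ≈ 1.0240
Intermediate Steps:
s(T) = 2*T
M(a, Q) = 4*Q/5 (M(a, Q) = -Q*1*(-4)/5 = -Q*(-4)/5 = -(-4)*Q/5 = 4*Q/5)
D(y) = -12/y
J(r) = -96/5 (J(r) = ((-12/2)*((4/5)*4))*1 = (-12*1/2*(16/5))*1 = -6*16/5*1 = -96/5*1 = -96/5)
J(-1)**2/s(180) = (-96/5)**2/((2*180)) = (9216/25)/360 = (9216/25)*(1/360) = 128/125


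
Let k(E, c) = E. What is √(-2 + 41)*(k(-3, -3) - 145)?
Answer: -148*√39 ≈ -924.26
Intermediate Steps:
√(-2 + 41)*(k(-3, -3) - 145) = √(-2 + 41)*(-3 - 145) = √39*(-148) = -148*√39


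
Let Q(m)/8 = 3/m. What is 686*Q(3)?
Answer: 5488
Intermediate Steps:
Q(m) = 24/m (Q(m) = 8*(3/m) = 24/m)
686*Q(3) = 686*(24/3) = 686*(24*(⅓)) = 686*8 = 5488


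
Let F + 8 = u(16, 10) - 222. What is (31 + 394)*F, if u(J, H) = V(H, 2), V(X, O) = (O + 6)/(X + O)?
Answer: -292400/3 ≈ -97467.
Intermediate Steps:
V(X, O) = (6 + O)/(O + X)
u(J, H) = 8/(2 + H) (u(J, H) = (6 + 2)/(2 + H) = 8/(2 + H))
F = -688/3 (F = -8 + (8/(2 + 10) - 222) = -8 + (8/12 - 222) = -8 + (8*(1/12) - 222) = -8 + (2/3 - 222) = -8 - 664/3 = -688/3 ≈ -229.33)
(31 + 394)*F = (31 + 394)*(-688/3) = 425*(-688/3) = -292400/3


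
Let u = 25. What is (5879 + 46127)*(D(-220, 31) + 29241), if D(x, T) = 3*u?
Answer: 1524607896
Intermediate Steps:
D(x, T) = 75 (D(x, T) = 3*25 = 75)
(5879 + 46127)*(D(-220, 31) + 29241) = (5879 + 46127)*(75 + 29241) = 52006*29316 = 1524607896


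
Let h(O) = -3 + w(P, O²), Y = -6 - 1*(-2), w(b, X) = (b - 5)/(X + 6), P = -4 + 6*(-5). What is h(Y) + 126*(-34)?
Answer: -94353/22 ≈ -4288.8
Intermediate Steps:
P = -34 (P = -4 - 30 = -34)
w(b, X) = (-5 + b)/(6 + X)
Y = -4 (Y = -6 + 2 = -4)
h(O) = -3 - 39/(6 + O²) (h(O) = -3 + (-5 - 34)/(6 + O²) = -3 - 39/(6 + O²))
h(Y) + 126*(-34) = 3*(-19 - 1*(-4)²)/(6 + (-4)²) + 126*(-34) = 3*(-19 - 1*16)/(6 + 16) - 4284 = 3*(-19 - 16)/22 - 4284 = 3*(1/22)*(-35) - 4284 = -105/22 - 4284 = -94353/22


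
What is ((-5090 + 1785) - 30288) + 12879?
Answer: -20714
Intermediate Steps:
((-5090 + 1785) - 30288) + 12879 = (-3305 - 30288) + 12879 = -33593 + 12879 = -20714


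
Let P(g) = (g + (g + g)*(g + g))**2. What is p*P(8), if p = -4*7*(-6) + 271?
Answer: 30596544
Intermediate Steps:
P(g) = (g + 4*g**2)**2 (P(g) = (g + (2*g)*(2*g))**2 = (g + 4*g**2)**2)
p = 439 (p = -28*(-6) + 271 = 168 + 271 = 439)
p*P(8) = 439*(8**2*(1 + 4*8)**2) = 439*(64*(1 + 32)**2) = 439*(64*33**2) = 439*(64*1089) = 439*69696 = 30596544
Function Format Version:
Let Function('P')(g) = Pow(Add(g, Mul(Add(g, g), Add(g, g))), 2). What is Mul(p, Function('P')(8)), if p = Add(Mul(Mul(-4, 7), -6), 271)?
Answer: 30596544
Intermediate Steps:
Function('P')(g) = Pow(Add(g, Mul(4, Pow(g, 2))), 2) (Function('P')(g) = Pow(Add(g, Mul(Mul(2, g), Mul(2, g))), 2) = Pow(Add(g, Mul(4, Pow(g, 2))), 2))
p = 439 (p = Add(Mul(-28, -6), 271) = Add(168, 271) = 439)
Mul(p, Function('P')(8)) = Mul(439, Mul(Pow(8, 2), Pow(Add(1, Mul(4, 8)), 2))) = Mul(439, Mul(64, Pow(Add(1, 32), 2))) = Mul(439, Mul(64, Pow(33, 2))) = Mul(439, Mul(64, 1089)) = Mul(439, 69696) = 30596544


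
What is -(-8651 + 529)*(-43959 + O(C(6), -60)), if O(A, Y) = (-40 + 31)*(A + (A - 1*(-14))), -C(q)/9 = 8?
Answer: -347532258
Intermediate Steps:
C(q) = -72 (C(q) = -9*8 = -72)
O(A, Y) = -126 - 18*A (O(A, Y) = -9*(A + (A + 14)) = -9*(A + (14 + A)) = -9*(14 + 2*A) = -126 - 18*A)
-(-8651 + 529)*(-43959 + O(C(6), -60)) = -(-8651 + 529)*(-43959 + (-126 - 18*(-72))) = -(-8122)*(-43959 + (-126 + 1296)) = -(-8122)*(-43959 + 1170) = -(-8122)*(-42789) = -1*347532258 = -347532258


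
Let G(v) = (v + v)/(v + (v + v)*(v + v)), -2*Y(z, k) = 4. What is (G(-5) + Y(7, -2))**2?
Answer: 1600/361 ≈ 4.4321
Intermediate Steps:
Y(z, k) = -2 (Y(z, k) = -1/2*4 = -2)
G(v) = 2*v/(v + 4*v**2) (G(v) = (2*v)/(v + (2*v)*(2*v)) = (2*v)/(v + 4*v**2) = 2*v/(v + 4*v**2))
(G(-5) + Y(7, -2))**2 = (2/(1 + 4*(-5)) - 2)**2 = (2/(1 - 20) - 2)**2 = (2/(-19) - 2)**2 = (2*(-1/19) - 2)**2 = (-2/19 - 2)**2 = (-40/19)**2 = 1600/361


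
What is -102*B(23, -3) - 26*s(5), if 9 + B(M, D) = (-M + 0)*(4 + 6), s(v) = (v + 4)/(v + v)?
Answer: 121773/5 ≈ 24355.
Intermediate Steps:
s(v) = (4 + v)/(2*v) (s(v) = (4 + v)/((2*v)) = (4 + v)*(1/(2*v)) = (4 + v)/(2*v))
B(M, D) = -9 - 10*M (B(M, D) = -9 + (-M + 0)*(4 + 6) = -9 - M*10 = -9 - 10*M)
-102*B(23, -3) - 26*s(5) = -102*(-9 - 10*23) - 13*(4 + 5)/5 = -102*(-9 - 230) - 13*9/5 = -102*(-239) - 26*9/10 = 24378 - 117/5 = 121773/5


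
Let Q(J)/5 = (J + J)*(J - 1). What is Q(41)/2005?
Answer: 3280/401 ≈ 8.1796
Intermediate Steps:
Q(J) = 10*J*(-1 + J) (Q(J) = 5*((J + J)*(J - 1)) = 5*((2*J)*(-1 + J)) = 5*(2*J*(-1 + J)) = 10*J*(-1 + J))
Q(41)/2005 = (10*41*(-1 + 41))/2005 = (10*41*40)*(1/2005) = 16400*(1/2005) = 3280/401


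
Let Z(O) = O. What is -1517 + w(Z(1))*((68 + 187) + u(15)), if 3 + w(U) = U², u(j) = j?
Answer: -2057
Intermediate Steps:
w(U) = -3 + U²
-1517 + w(Z(1))*((68 + 187) + u(15)) = -1517 + (-3 + 1²)*((68 + 187) + 15) = -1517 + (-3 + 1)*(255 + 15) = -1517 - 2*270 = -1517 - 540 = -2057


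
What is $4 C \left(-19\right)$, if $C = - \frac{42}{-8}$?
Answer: $-399$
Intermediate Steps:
$C = \frac{21}{4}$ ($C = \left(-42\right) \left(- \frac{1}{8}\right) = \frac{21}{4} \approx 5.25$)
$4 C \left(-19\right) = 4 \cdot \frac{21}{4} \left(-19\right) = 21 \left(-19\right) = -399$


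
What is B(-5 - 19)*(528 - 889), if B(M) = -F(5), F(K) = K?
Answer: 1805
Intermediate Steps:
B(M) = -5 (B(M) = -1*5 = -5)
B(-5 - 19)*(528 - 889) = -5*(528 - 889) = -5*(-361) = 1805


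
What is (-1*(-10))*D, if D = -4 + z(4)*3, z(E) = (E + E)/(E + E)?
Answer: -10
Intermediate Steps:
z(E) = 1 (z(E) = (2*E)/((2*E)) = (2*E)*(1/(2*E)) = 1)
D = -1 (D = -4 + 1*3 = -4 + 3 = -1)
(-1*(-10))*D = -1*(-10)*(-1) = 10*(-1) = -10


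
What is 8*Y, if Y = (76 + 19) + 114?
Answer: 1672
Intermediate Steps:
Y = 209 (Y = 95 + 114 = 209)
8*Y = 8*209 = 1672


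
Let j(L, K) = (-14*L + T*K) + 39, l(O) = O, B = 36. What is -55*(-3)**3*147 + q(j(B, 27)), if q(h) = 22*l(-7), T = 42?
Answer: 218141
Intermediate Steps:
j(L, K) = 39 - 14*L + 42*K (j(L, K) = (-14*L + 42*K) + 39 = 39 - 14*L + 42*K)
q(h) = -154 (q(h) = 22*(-7) = -154)
-55*(-3)**3*147 + q(j(B, 27)) = -55*(-3)**3*147 - 154 = -55*(-27)*147 - 154 = 1485*147 - 154 = 218295 - 154 = 218141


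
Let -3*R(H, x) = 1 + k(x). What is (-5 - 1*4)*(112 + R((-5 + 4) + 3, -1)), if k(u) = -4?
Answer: -1017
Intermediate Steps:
R(H, x) = 1 (R(H, x) = -(1 - 4)/3 = -1/3*(-3) = 1)
(-5 - 1*4)*(112 + R((-5 + 4) + 3, -1)) = (-5 - 1*4)*(112 + 1) = (-5 - 4)*113 = -9*113 = -1017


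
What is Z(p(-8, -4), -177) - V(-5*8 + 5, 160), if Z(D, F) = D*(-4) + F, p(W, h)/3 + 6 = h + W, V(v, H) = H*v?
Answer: 5639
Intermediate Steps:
p(W, h) = -18 + 3*W + 3*h (p(W, h) = -18 + 3*(h + W) = -18 + 3*(W + h) = -18 + (3*W + 3*h) = -18 + 3*W + 3*h)
Z(D, F) = F - 4*D (Z(D, F) = -4*D + F = F - 4*D)
Z(p(-8, -4), -177) - V(-5*8 + 5, 160) = (-177 - 4*(-18 + 3*(-8) + 3*(-4))) - 160*(-5*8 + 5) = (-177 - 4*(-18 - 24 - 12)) - 160*(-40 + 5) = (-177 - 4*(-54)) - 160*(-35) = (-177 + 216) - 1*(-5600) = 39 + 5600 = 5639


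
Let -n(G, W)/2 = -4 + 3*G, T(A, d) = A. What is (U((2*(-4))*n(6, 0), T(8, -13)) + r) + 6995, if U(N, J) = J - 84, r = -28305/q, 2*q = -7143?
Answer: 16493009/2381 ≈ 6926.9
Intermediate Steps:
q = -7143/2 (q = (½)*(-7143) = -7143/2 ≈ -3571.5)
r = 18870/2381 (r = -28305/(-7143/2) = -28305*(-2/7143) = 18870/2381 ≈ 7.9252)
n(G, W) = 8 - 6*G (n(G, W) = -2*(-4 + 3*G) = 8 - 6*G)
U(N, J) = -84 + J
(U((2*(-4))*n(6, 0), T(8, -13)) + r) + 6995 = ((-84 + 8) + 18870/2381) + 6995 = (-76 + 18870/2381) + 6995 = -162086/2381 + 6995 = 16493009/2381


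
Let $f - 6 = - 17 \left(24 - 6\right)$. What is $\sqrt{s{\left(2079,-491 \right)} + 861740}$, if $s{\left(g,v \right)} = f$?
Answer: $16 \sqrt{3365} \approx 928.14$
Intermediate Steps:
$f = -300$ ($f = 6 - 17 \left(24 - 6\right) = 6 - 306 = -300$)
$s{\left(g,v \right)} = -300$
$\sqrt{s{\left(2079,-491 \right)} + 861740} = \sqrt{-300 + 861740} = \sqrt{861440} = 16 \sqrt{3365}$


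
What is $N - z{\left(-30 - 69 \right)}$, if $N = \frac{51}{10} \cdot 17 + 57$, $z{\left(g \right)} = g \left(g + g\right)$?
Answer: $- \frac{194583}{10} \approx -19458.0$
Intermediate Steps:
$z{\left(g \right)} = 2 g^{2}$ ($z{\left(g \right)} = g 2 g = 2 g^{2}$)
$N = \frac{1437}{10}$ ($N = 51 \cdot \frac{1}{10} \cdot 17 + 57 = \frac{51}{10} \cdot 17 + 57 = \frac{867}{10} + 57 = \frac{1437}{10} \approx 143.7$)
$N - z{\left(-30 - 69 \right)} = \frac{1437}{10} - 2 \left(-30 - 69\right)^{2} = \frac{1437}{10} - 2 \left(-99\right)^{2} = \frac{1437}{10} - 2 \cdot 9801 = \frac{1437}{10} - 19602 = - \frac{194583}{10}$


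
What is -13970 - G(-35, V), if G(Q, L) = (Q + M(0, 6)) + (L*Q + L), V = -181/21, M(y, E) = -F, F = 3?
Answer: -298726/21 ≈ -14225.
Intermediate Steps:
M(y, E) = -3 (M(y, E) = -1*3 = -3)
V = -181/21 (V = -181*1/21 = -181/21 ≈ -8.6190)
G(Q, L) = -3 + L + Q + L*Q (G(Q, L) = (Q - 3) + (L*Q + L) = (-3 + Q) + (L + L*Q) = -3 + L + Q + L*Q)
-13970 - G(-35, V) = -13970 - (-3 - 181/21 - 35 - 181/21*(-35)) = -13970 - (-3 - 181/21 - 35 + 905/3) = -13970 - 1*5356/21 = -13970 - 5356/21 = -298726/21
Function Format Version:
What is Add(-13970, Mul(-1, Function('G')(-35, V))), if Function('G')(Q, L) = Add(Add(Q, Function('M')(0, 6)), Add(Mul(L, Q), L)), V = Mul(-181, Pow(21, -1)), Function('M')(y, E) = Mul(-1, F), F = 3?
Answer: Rational(-298726, 21) ≈ -14225.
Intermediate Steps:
Function('M')(y, E) = -3 (Function('M')(y, E) = Mul(-1, 3) = -3)
V = Rational(-181, 21) (V = Mul(-181, Rational(1, 21)) = Rational(-181, 21) ≈ -8.6190)
Function('G')(Q, L) = Add(-3, L, Q, Mul(L, Q)) (Function('G')(Q, L) = Add(Add(Q, -3), Add(Mul(L, Q), L)) = Add(Add(-3, Q), Add(L, Mul(L, Q))) = Add(-3, L, Q, Mul(L, Q)))
Add(-13970, Mul(-1, Function('G')(-35, V))) = Add(-13970, Mul(-1, Add(-3, Rational(-181, 21), -35, Mul(Rational(-181, 21), -35)))) = Add(-13970, Mul(-1, Add(-3, Rational(-181, 21), -35, Rational(905, 3)))) = Add(-13970, Mul(-1, Rational(5356, 21))) = Add(-13970, Rational(-5356, 21)) = Rational(-298726, 21)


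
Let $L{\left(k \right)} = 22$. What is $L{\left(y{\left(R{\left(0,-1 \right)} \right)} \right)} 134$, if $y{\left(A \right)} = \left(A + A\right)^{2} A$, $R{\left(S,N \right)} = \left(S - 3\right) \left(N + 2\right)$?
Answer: $2948$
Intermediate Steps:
$R{\left(S,N \right)} = \left(-3 + S\right) \left(2 + N\right)$
$y{\left(A \right)} = 4 A^{3}$ ($y{\left(A \right)} = \left(2 A\right)^{2} A = 4 A^{2} A = 4 A^{3}$)
$L{\left(y{\left(R{\left(0,-1 \right)} \right)} \right)} 134 = 22 \cdot 134 = 2948$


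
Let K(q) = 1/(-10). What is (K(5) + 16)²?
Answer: 25281/100 ≈ 252.81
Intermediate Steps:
K(q) = -⅒
(K(5) + 16)² = (-⅒ + 16)² = (159/10)² = 25281/100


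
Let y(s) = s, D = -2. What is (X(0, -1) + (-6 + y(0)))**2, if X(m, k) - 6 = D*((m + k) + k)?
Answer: 16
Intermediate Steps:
X(m, k) = 6 - 4*k - 2*m (X(m, k) = 6 - 2*((m + k) + k) = 6 - 2*((k + m) + k) = 6 - 2*(m + 2*k) = 6 + (-4*k - 2*m) = 6 - 4*k - 2*m)
(X(0, -1) + (-6 + y(0)))**2 = ((6 - 4*(-1) - 2*0) + (-6 + 0))**2 = ((6 + 4 + 0) - 6)**2 = (10 - 6)**2 = 4**2 = 16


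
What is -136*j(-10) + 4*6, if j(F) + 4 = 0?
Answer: 568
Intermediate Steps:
j(F) = -4 (j(F) = -4 + 0 = -4)
-136*j(-10) + 4*6 = -136*(-4) + 4*6 = 544 + 24 = 568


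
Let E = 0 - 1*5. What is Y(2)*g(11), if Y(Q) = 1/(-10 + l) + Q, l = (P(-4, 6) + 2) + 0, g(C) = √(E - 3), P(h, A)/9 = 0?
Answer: 15*I*√2/4 ≈ 5.3033*I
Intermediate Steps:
E = -5 (E = 0 - 5 = -5)
P(h, A) = 0 (P(h, A) = 9*0 = 0)
g(C) = 2*I*√2 (g(C) = √(-5 - 3) = √(-8) = 2*I*√2)
l = 2 (l = (0 + 2) + 0 = 2 + 0 = 2)
Y(Q) = -⅛ + Q (Y(Q) = 1/(-10 + 2) + Q = 1/(-8) + Q = -⅛ + Q)
Y(2)*g(11) = (-⅛ + 2)*(2*I*√2) = 15*(2*I*√2)/8 = 15*I*√2/4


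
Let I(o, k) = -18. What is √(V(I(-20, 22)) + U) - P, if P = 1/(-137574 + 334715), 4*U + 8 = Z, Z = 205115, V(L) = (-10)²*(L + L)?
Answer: -1/197141 + √190707/2 ≈ 218.35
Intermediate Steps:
V(L) = 200*L (V(L) = 100*(2*L) = 200*L)
U = 205107/4 (U = -2 + (¼)*205115 = -2 + 205115/4 = 205107/4 ≈ 51277.)
P = 1/197141 ≈ 5.0725e-6
√(V(I(-20, 22)) + U) - P = √(200*(-18) + 205107/4) - 1*1/197141 = √(-3600 + 205107/4) - 1/197141 = √(190707/4) - 1/197141 = √190707/2 - 1/197141 = -1/197141 + √190707/2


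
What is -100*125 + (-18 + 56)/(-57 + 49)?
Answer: -50019/4 ≈ -12505.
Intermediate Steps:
-100*125 + (-18 + 56)/(-57 + 49) = -12500 + 38/(-8) = -12500 + 38*(-⅛) = -12500 - 19/4 = -50019/4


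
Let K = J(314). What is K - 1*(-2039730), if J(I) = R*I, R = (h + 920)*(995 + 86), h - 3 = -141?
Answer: 267477118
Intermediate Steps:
h = -138 (h = 3 - 141 = -138)
R = 845342 (R = (-138 + 920)*(995 + 86) = 782*1081 = 845342)
J(I) = 845342*I
K = 265437388 (K = 845342*314 = 265437388)
K - 1*(-2039730) = 265437388 - 1*(-2039730) = 265437388 + 2039730 = 267477118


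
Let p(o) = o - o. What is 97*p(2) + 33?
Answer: 33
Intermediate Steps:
p(o) = 0
97*p(2) + 33 = 97*0 + 33 = 0 + 33 = 33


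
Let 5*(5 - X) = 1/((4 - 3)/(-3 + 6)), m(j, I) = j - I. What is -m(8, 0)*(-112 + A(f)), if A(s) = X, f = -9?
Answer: 4304/5 ≈ 860.80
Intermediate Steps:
X = 22/5 (X = 5 - (-3 + 6)/(4 - 3)/5 = 5 - 1/(5*(1/3)) = 5 - 1/(5*(1*(⅓))) = 5 - 1/(5*⅓) = 5 - ⅕*3 = 5 - ⅗ = 22/5 ≈ 4.4000)
A(s) = 22/5
-m(8, 0)*(-112 + A(f)) = -(8 - 1*0)*(-112 + 22/5) = -(8 + 0)*(-538)/5 = -8*(-538)/5 = -1*(-4304/5) = 4304/5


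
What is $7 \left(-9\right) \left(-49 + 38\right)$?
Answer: $693$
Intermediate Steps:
$7 \left(-9\right) \left(-49 + 38\right) = \left(-63\right) \left(-11\right) = 693$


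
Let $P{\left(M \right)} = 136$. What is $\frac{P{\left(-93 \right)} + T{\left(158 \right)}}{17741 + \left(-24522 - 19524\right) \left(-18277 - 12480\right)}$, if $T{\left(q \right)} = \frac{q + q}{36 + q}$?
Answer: $\frac{13350}{131409834611} \approx 1.0159 \cdot 10^{-7}$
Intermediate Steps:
$T{\left(q \right)} = \frac{2 q}{36 + q}$
$\frac{P{\left(-93 \right)} + T{\left(158 \right)}}{17741 + \left(-24522 - 19524\right) \left(-18277 - 12480\right)} = \frac{136 + 2 \cdot 158 \frac{1}{36 + 158}}{17741 + \left(-24522 - 19524\right) \left(-18277 - 12480\right)} = \frac{136 + 2 \cdot 158 \cdot \frac{1}{194}}{17741 - -1354722822} = \frac{136 + 2 \cdot 158 \cdot \frac{1}{194}}{17741 + 1354722822} = \frac{136 + \frac{158}{97}}{1354740563} = \frac{13350}{97} \cdot \frac{1}{1354740563} = \frac{13350}{131409834611}$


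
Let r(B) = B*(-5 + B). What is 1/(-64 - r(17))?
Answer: -1/268 ≈ -0.0037313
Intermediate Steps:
1/(-64 - r(17)) = 1/(-64 - 17*(-5 + 17)) = 1/(-64 - 17*12) = 1/(-64 - 1*204) = 1/(-64 - 204) = 1/(-268) = -1/268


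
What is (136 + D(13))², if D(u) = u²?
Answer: 93025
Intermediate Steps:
(136 + D(13))² = (136 + 13²)² = (136 + 169)² = 305² = 93025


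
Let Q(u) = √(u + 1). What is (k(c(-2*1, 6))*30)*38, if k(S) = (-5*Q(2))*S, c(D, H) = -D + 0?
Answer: -11400*√3 ≈ -19745.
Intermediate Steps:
Q(u) = √(1 + u)
c(D, H) = -D
k(S) = -5*S*√3 (k(S) = (-5*√(1 + 2))*S = (-5*√3)*S = -5*S*√3)
(k(c(-2*1, 6))*30)*38 = (-5*(-(-2))*√3*30)*38 = (-5*(-1*(-2))*√3*30)*38 = (-5*2*√3*30)*38 = (-10*√3*30)*38 = -300*√3*38 = -11400*√3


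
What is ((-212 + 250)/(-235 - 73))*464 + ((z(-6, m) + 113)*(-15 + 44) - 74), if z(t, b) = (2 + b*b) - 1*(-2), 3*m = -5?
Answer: 2316220/693 ≈ 3342.3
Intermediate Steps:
m = -5/3 (m = (⅓)*(-5) = -5/3 ≈ -1.6667)
z(t, b) = 4 + b² (z(t, b) = (2 + b²) + 2 = 4 + b²)
((-212 + 250)/(-235 - 73))*464 + ((z(-6, m) + 113)*(-15 + 44) - 74) = ((-212 + 250)/(-235 - 73))*464 + (((4 + (-5/3)²) + 113)*(-15 + 44) - 74) = (38/(-308))*464 + (((4 + 25/9) + 113)*29 - 74) = (38*(-1/308))*464 + ((61/9 + 113)*29 - 74) = -19/154*464 + ((1078/9)*29 - 74) = -4408/77 + (31262/9 - 74) = -4408/77 + 30596/9 = 2316220/693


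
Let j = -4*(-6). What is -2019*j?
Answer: -48456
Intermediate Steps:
j = 24
-2019*j = -2019*24 = -48456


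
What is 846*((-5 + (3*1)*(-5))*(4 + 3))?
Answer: -118440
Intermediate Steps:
846*((-5 + (3*1)*(-5))*(4 + 3)) = 846*((-5 + 3*(-5))*7) = 846*((-5 - 15)*7) = 846*(-20*7) = 846*(-140) = -118440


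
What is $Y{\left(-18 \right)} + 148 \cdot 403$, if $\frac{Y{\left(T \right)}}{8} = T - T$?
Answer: $59644$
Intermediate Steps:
$Y{\left(T \right)} = 0$ ($Y{\left(T \right)} = 8 \left(T - T\right) = 8 \cdot 0 = 0$)
$Y{\left(-18 \right)} + 148 \cdot 403 = 0 + 148 \cdot 403 = 0 + 59644 = 59644$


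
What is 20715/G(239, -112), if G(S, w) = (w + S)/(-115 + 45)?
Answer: -1450050/127 ≈ -11418.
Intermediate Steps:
G(S, w) = -S/70 - w/70 (G(S, w) = (S + w)/(-70) = (S + w)*(-1/70) = -S/70 - w/70)
20715/G(239, -112) = 20715/(-1/70*239 - 1/70*(-112)) = 20715/(-239/70 + 8/5) = 20715/(-127/70) = 20715*(-70/127) = -1450050/127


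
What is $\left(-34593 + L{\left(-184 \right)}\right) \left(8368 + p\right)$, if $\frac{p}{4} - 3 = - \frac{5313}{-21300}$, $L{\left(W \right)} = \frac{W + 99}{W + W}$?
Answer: $- \frac{189376997631669}{653200} \approx -2.8992 \cdot 10^{8}$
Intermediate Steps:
$L{\left(W \right)} = \frac{99 + W}{2 W}$
$p = \frac{23071}{1775}$ ($p = 12 + 4 \left(- \frac{5313}{-21300}\right) = 12 + 4 \left(\left(-5313\right) \left(- \frac{1}{21300}\right)\right) = 12 + 4 \cdot \frac{1771}{7100} = 12 + \frac{1771}{1775} = \frac{23071}{1775} \approx 12.998$)
$\left(-34593 + L{\left(-184 \right)}\right) \left(8368 + p\right) = \left(-34593 + \frac{99 - 184}{2 \left(-184\right)}\right) \left(8368 + \frac{23071}{1775}\right) = \left(-34593 + \frac{1}{2} \left(- \frac{1}{184}\right) \left(-85\right)\right) \frac{14876271}{1775} = \left(-34593 + \frac{85}{368}\right) \frac{14876271}{1775} = \left(- \frac{12730139}{368}\right) \frac{14876271}{1775} = - \frac{189376997631669}{653200}$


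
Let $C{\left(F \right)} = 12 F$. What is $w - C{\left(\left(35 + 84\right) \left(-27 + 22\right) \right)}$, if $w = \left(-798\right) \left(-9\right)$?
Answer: $14322$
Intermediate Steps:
$w = 7182$
$w - C{\left(\left(35 + 84\right) \left(-27 + 22\right) \right)} = 7182 - 12 \left(35 + 84\right) \left(-27 + 22\right) = 7182 - 12 \cdot 119 \left(-5\right) = 7182 - 12 \left(-595\right) = 7182 - -7140 = 7182 + 7140 = 14322$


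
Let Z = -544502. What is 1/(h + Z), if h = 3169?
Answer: -1/541333 ≈ -1.8473e-6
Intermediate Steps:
1/(h + Z) = 1/(3169 - 544502) = 1/(-541333) = -1/541333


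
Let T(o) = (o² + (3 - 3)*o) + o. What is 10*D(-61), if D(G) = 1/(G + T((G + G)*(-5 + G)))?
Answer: 2/12968539 ≈ 1.5422e-7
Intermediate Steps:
T(o) = o + o² (T(o) = (o² + 0*o) + o = (o² + 0) + o = o² + o = o + o²)
D(G) = 1/(G + 2*G*(1 + 2*G*(-5 + G))*(-5 + G)) (D(G) = 1/(G + ((G + G)*(-5 + G))*(1 + (G + G)*(-5 + G))) = 1/(G + ((2*G)*(-5 + G))*(1 + (2*G)*(-5 + G))) = 1/(G + (2*G*(-5 + G))*(1 + 2*G*(-5 + G))) = 1/(G + 2*G*(1 + 2*G*(-5 + G))*(-5 + G)))
10*D(-61) = 10*(1/((-61)*(1 + 2*(1 + 2*(-61)*(-5 - 61))*(-5 - 61)))) = 10*(-1/(61*(1 + 2*(1 + 2*(-61)*(-66))*(-66)))) = 10*(-1/(61*(1 + 2*(1 + 8052)*(-66)))) = 10*(-1/(61*(1 + 2*8053*(-66)))) = 10*(-1/(61*(1 - 1062996))) = 10*(-1/61/(-1062995)) = 10*(-1/61*(-1/1062995)) = 10*(1/64842695) = 2/12968539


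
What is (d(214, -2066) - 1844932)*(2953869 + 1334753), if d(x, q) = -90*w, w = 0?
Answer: -7912215963704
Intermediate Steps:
d(x, q) = 0 (d(x, q) = -90*0 = 0)
(d(214, -2066) - 1844932)*(2953869 + 1334753) = (0 - 1844932)*(2953869 + 1334753) = -1844932*4288622 = -7912215963704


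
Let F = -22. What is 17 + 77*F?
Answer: -1677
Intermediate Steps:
17 + 77*F = 17 + 77*(-22) = 17 - 1694 = -1677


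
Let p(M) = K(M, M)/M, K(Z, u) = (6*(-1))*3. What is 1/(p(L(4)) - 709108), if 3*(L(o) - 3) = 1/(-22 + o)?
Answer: -161/114167360 ≈ -1.4102e-6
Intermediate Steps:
K(Z, u) = -18 (K(Z, u) = -6*3 = -18)
L(o) = 3 + 1/(3*(-22 + o))
p(M) = -18/M
1/(p(L(4)) - 709108) = 1/(-18*3*(-22 + 4)/(-197 + 9*4) - 709108) = 1/(-18*(-54/(-197 + 36)) - 709108) = 1/(-18/((1/3)*(-1/18)*(-161)) - 709108) = 1/(-18/161/54 - 709108) = 1/(-18*54/161 - 709108) = 1/(-972/161 - 709108) = 1/(-114167360/161) = -161/114167360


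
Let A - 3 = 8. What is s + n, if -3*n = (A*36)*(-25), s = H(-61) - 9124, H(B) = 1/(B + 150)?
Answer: -518335/89 ≈ -5824.0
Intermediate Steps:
A = 11 (A = 3 + 8 = 11)
H(B) = 1/(150 + B)
s = -812035/89 (s = 1/(150 - 61) - 9124 = 1/89 - 9124 = -812035/89 ≈ -9124.0)
n = 3300 (n = -11*36*(-25)/3 = -132*(-25) = -⅓*(-9900) = 3300)
s + n = -812035/89 + 3300 = -518335/89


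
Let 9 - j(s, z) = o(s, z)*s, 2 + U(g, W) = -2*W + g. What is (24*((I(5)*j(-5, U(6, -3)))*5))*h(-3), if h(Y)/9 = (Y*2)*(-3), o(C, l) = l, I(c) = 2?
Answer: 2293920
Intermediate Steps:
h(Y) = -54*Y (h(Y) = 9*((Y*2)*(-3)) = 9*((2*Y)*(-3)) = 9*(-6*Y) = -54*Y)
U(g, W) = -2 + g - 2*W (U(g, W) = -2 + (-2*W + g) = -2 + (g - 2*W) = -2 + g - 2*W)
j(s, z) = 9 - s*z (j(s, z) = 9 - z*s = 9 - s*z)
(24*((I(5)*j(-5, U(6, -3)))*5))*h(-3) = (24*((2*(9 - 1*(-5)*(-2 + 6 - 2*(-3))))*5))*(-54*(-3)) = (24*((2*(9 - 1*(-5)*(-2 + 6 + 6)))*5))*162 = (24*((2*(9 - 1*(-5)*10))*5))*162 = (24*((2*(9 + 50))*5))*162 = (24*((2*59)*5))*162 = (24*(118*5))*162 = (24*590)*162 = 14160*162 = 2293920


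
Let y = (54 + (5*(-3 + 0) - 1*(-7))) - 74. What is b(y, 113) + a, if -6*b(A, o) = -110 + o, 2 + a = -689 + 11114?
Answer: 20845/2 ≈ 10423.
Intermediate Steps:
y = -28 (y = (54 + (5*(-3) + 7)) - 74 = (54 + (-15 + 7)) - 74 = (54 - 8) - 74 = 46 - 74 = -28)
a = 10423 (a = -2 + (-689 + 11114) = -2 + 10425 = 10423)
b(A, o) = 55/3 - o/6 (b(A, o) = -(-110 + o)/6 = 55/3 - o/6)
b(y, 113) + a = (55/3 - ⅙*113) + 10423 = (55/3 - 113/6) + 10423 = -½ + 10423 = 20845/2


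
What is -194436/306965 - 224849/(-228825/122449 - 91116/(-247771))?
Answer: 2094033864061379506939/13978920879477315 ≈ 1.4980e+5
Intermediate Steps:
-194436/306965 - 224849/(-228825/122449 - 91116/(-247771)) = -194436*1/306965 - 224849/(-228825*1/122449 - 91116*(-1/247771)) = -194436/306965 - 224849/(-228825/122449 + 91116/247771) = -194436/306965 - 224849/(-45539135991/30339311179) = -194436/306965 - 224849*(-30339311179/45539135991) = -194436/306965 + 6821763779286971/45539135991 = 2094033864061379506939/13978920879477315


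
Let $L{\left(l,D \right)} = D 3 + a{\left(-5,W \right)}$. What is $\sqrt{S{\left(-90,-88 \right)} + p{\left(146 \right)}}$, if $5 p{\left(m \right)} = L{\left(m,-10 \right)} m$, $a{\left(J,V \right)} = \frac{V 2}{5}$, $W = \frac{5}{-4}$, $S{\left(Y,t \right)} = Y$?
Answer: $\frac{i \sqrt{24515}}{5} \approx 31.315 i$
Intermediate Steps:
$W = - \frac{5}{4}$ ($W = 5 \left(- \frac{1}{4}\right) = - \frac{5}{4} \approx -1.25$)
$a{\left(J,V \right)} = \frac{2 V}{5}$ ($a{\left(J,V \right)} = 2 V \frac{1}{5} = \frac{2 V}{5}$)
$L{\left(l,D \right)} = - \frac{1}{2} + 3 D$ ($L{\left(l,D \right)} = D 3 + \frac{2}{5} \left(- \frac{5}{4}\right) = 3 D - \frac{1}{2} = - \frac{1}{2} + 3 D$)
$p{\left(m \right)} = - \frac{61 m}{10}$ ($p{\left(m \right)} = \frac{\left(- \frac{1}{2} + 3 \left(-10\right)\right) m}{5} = \frac{\left(- \frac{1}{2} - 30\right) m}{5} = \frac{\left(- \frac{61}{2}\right) m}{5} = - \frac{61 m}{10}$)
$\sqrt{S{\left(-90,-88 \right)} + p{\left(146 \right)}} = \sqrt{-90 - \frac{4453}{5}} = \sqrt{- \frac{4903}{5}} = \frac{i \sqrt{24515}}{5}$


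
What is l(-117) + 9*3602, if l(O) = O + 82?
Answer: 32383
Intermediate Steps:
l(O) = 82 + O
l(-117) + 9*3602 = (82 - 117) + 9*3602 = -35 + 32418 = 32383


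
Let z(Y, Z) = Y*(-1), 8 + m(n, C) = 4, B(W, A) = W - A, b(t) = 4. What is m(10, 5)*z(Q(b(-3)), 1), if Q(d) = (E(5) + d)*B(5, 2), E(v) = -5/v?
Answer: 36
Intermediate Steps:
m(n, C) = -4 (m(n, C) = -8 + 4 = -4)
Q(d) = -3 + 3*d (Q(d) = (-5/5 + d)*(5 - 1*2) = (-5*⅕ + d)*(5 - 2) = (-1 + d)*3 = -3 + 3*d)
z(Y, Z) = -Y
m(10, 5)*z(Q(b(-3)), 1) = -(-4)*(-3 + 3*4) = -(-4)*(-3 + 12) = -(-4)*9 = -4*(-9) = 36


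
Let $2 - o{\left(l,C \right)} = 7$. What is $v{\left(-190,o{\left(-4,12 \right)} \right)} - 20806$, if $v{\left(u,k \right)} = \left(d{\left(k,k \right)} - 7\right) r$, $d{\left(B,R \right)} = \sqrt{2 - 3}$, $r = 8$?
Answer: $-20862 + 8 i \approx -20862.0 + 8.0 i$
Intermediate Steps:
$d{\left(B,R \right)} = i$ ($d{\left(B,R \right)} = \sqrt{-1} = i$)
$o{\left(l,C \right)} = -5$ ($o{\left(l,C \right)} = 2 - 7 = -5$)
$v{\left(u,k \right)} = -56 + 8 i$ ($v{\left(u,k \right)} = \left(i - 7\right) 8 = \left(-7 + i\right) 8 = -56 + 8 i$)
$v{\left(-190,o{\left(-4,12 \right)} \right)} - 20806 = \left(-56 + 8 i\right) - 20806 = -20862 + 8 i$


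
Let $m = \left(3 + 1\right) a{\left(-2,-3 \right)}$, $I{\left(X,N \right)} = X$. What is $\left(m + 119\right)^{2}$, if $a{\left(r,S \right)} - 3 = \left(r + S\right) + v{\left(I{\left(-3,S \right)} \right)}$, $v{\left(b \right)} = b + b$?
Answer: $7569$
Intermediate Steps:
$v{\left(b \right)} = 2 b$
$a{\left(r,S \right)} = -3 + S + r$ ($a{\left(r,S \right)} = 3 + \left(\left(r + S\right) + 2 \left(-3\right)\right) = 3 - \left(6 - S - r\right) = 3 + \left(-6 + S + r\right) = -3 + S + r$)
$m = -32$ ($m = \left(3 + 1\right) \left(-3 - 3 - 2\right) = 4 \left(-8\right) = -32$)
$\left(m + 119\right)^{2} = \left(-32 + 119\right)^{2} = 87^{2} = 7569$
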